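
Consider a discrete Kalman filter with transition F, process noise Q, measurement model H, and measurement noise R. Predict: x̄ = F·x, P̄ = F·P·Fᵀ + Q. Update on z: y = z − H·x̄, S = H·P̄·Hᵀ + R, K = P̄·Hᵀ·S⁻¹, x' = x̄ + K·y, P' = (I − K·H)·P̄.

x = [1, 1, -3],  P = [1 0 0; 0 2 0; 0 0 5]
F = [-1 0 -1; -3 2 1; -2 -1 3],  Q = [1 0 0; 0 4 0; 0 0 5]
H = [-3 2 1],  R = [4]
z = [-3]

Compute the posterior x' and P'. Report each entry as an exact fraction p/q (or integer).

x̄ = F·x = [2, -4, -12]
P̄ = F·P·Fᵀ + Q = [7 -2 -13; -2 26 17; -13 17 56]
y = z − H·x̄ = [23]
S = H·P̄·Hᵀ + R = [397]
K = P̄·Hᵀ·S⁻¹ = [-38/397; 75/397; 129/397]
x' = x̄ + K·y = [-80/397, 137/397, -1797/397]
P' = (I − K·H)·P̄ = [1335/397 2056/397 -259/397; 2056/397 4697/397 -2926/397; -259/397 -2926/397 5591/397]

x' = [-80/397, 137/397, -1797/397]
P' = [1335/397 2056/397 -259/397; 2056/397 4697/397 -2926/397; -259/397 -2926/397 5591/397]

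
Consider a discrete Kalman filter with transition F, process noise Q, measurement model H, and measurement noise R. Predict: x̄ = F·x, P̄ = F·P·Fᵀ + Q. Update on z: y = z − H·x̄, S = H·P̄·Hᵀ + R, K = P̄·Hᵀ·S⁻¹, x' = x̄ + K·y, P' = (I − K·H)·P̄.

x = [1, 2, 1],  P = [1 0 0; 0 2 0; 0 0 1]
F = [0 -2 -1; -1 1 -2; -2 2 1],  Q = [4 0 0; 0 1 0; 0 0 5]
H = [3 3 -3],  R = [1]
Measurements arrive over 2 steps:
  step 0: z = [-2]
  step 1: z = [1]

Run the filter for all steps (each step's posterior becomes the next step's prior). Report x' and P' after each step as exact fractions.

step 0: x' = [-265/203, -128/203, -507/406], P' = [839/203 -586/203 243/203; -586/203 1606/203 1019/203; 243/203 1019/203 2547/406]
step 1: x' = [132649/573746, 794032/286873, 1528399/573746], P' = [1602161/573746 -947747/286873 -321013/573746; -947747/286873 7675216/286873 6725012/286873; -321013/573746 6725012/286873 6580072/286873]

step 0: x̄ = F·x = [-5, -1, 3]
step 0: P̄ = F·P·Fᵀ + Q = [13 -2 -9; -2 8 4; -9 4 18]
step 0: y = z − H·x̄ = [25]
step 0: S = H·P̄·Hᵀ + R = [406]
step 0: K = P̄·Hᵀ·S⁻¹ = [30/203; 3/203; -69/406]
step 0: x' = x̄ + K·y = [-265/203, -128/203, -507/406]
step 0: P' = (I − K·H)·P̄ = [839/203 -586/203 243/203; -586/203 1606/203 1019/203; 243/203 1019/203 2547/406]
step 1: x̄ = F·x = [1019/406, 92/29, 41/406]
step 1: P̄ = F·P·Fᵀ + Q = [25171/406 209/29 -27263/406; 209/29 830/29 337/29; -27263/406 337/29 39721/406]
step 1: y = z − H·x̄ = [-3196/203]
step 1: S = H·P̄·Hᵀ + R = [573746/203]
step 1: K = P̄·Hᵀ·S⁻¹ = [41520/286873; 7371/286873; -93399/573746]
step 1: x' = x̄ + K·y = [132649/573746, 794032/286873, 1528399/573746]
step 1: P' = (I − K·H)·P̄ = [1602161/573746 -947747/286873 -321013/573746; -947747/286873 7675216/286873 6725012/286873; -321013/573746 6725012/286873 6580072/286873]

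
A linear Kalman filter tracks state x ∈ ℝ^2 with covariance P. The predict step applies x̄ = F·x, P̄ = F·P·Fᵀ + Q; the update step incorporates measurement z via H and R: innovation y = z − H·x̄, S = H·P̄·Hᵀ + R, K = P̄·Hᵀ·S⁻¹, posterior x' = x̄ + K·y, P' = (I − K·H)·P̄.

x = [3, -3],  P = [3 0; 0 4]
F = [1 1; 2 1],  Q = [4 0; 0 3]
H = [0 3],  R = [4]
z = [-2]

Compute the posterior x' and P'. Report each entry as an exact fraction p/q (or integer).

x' = [-66/35, -102/175]
P' = [41/7 8/35; 8/35 76/175]

x̄ = F·x = [0, 3]
P̄ = F·P·Fᵀ + Q = [11 10; 10 19]
y = z − H·x̄ = [-11]
S = H·P̄·Hᵀ + R = [175]
K = P̄·Hᵀ·S⁻¹ = [6/35; 57/175]
x' = x̄ + K·y = [-66/35, -102/175]
P' = (I − K·H)·P̄ = [41/7 8/35; 8/35 76/175]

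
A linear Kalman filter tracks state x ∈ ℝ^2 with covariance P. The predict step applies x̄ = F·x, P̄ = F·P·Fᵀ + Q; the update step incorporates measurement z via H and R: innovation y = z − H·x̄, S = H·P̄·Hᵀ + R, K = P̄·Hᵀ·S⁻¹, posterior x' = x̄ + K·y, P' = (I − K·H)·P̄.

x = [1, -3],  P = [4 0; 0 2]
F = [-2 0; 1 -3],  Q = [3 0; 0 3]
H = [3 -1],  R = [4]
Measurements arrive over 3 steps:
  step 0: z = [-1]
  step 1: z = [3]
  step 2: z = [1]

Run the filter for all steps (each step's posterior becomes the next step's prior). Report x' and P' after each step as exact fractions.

step 0: x' = [479/248, 1745/248], P' = [487/248 1201/248; 1201/248 3799/248]
step 1: x' = [-35219/8022, -18857/1146], P' = [40111/4011 16927/573; 16927/573 52141/573]
step 2: x' = [1377529/410158, 4037401/410158], P' = [14437855/410158 43766689/410158; 43766689/410158 134235895/410158]

step 0: x̄ = F·x = [-2, 10]
step 0: P̄ = F·P·Fᵀ + Q = [19 -8; -8 25]
step 0: y = z − H·x̄ = [15]
step 0: S = H·P̄·Hᵀ + R = [248]
step 0: K = P̄·Hᵀ·S⁻¹ = [65/248; -49/248]
step 0: x' = x̄ + K·y = [479/248, 1745/248]
step 0: P' = (I − K·H)·P̄ = [487/248 1201/248; 1201/248 3799/248]
step 1: x̄ = F·x = [-479/124, -1189/62]
step 1: P̄ = F·P·Fᵀ + Q = [673/62 779/31; 779/31 3527/31]
step 1: y = z − H·x̄ = [-569/124]
step 1: S = H·P̄·Hᵀ + R = [4011/62]
step 1: K = P̄·Hᵀ·S⁻¹ = [461/4011; -340/573]
step 1: x' = x̄ + K·y = [-35219/8022, -18857/1146]
step 1: P' = (I − K·H)·P̄ = [40111/4011 16927/573; 16927/573 52141/573]
step 2: x̄ = F·x = [35219/4011, 180389/4011]
step 2: P̄ = F·P·Fᵀ + Q = [172477/4011 630712/4011; 630712/4011 2626093/4011]
step 2: y = z − H·x̄ = [11249/573]
step 2: S = H·P̄·Hᵀ + R = [58594/573]
step 2: K = P̄·Hᵀ·S⁻¹ = [-16183/58594; -104851/58594]
step 2: x' = x̄ + K·y = [1377529/410158, 4037401/410158]
step 2: P' = (I − K·H)·P̄ = [14437855/410158 43766689/410158; 43766689/410158 134235895/410158]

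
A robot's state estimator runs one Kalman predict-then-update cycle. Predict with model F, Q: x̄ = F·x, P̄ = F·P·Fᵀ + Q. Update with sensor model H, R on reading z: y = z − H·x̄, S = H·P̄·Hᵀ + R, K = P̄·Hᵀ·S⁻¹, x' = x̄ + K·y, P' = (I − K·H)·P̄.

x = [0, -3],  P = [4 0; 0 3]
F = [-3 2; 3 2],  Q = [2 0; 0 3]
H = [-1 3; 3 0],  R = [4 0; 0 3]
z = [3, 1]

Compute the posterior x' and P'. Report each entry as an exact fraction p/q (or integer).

x' = [12194/54555, 17503/18185]
P' = [17966/54555 1942/18185; 1942/18185 8622/18185]

x̄ = F·x = [-6, -6]
P̄ = F·P·Fᵀ + Q = [50 -24; -24 51]
y = z − H·x̄ = [15, 19]
S = H·P̄·Hᵀ + R = [657 -366; -366 453]
K = P̄·Hᵀ·S⁻¹ = [-122/54555 17966/54555; 5981/18185 1942/18185]
x' = x̄ + K·y = [12194/54555, 17503/18185]
P' = (I − K·H)·P̄ = [17966/54555 1942/18185; 1942/18185 8622/18185]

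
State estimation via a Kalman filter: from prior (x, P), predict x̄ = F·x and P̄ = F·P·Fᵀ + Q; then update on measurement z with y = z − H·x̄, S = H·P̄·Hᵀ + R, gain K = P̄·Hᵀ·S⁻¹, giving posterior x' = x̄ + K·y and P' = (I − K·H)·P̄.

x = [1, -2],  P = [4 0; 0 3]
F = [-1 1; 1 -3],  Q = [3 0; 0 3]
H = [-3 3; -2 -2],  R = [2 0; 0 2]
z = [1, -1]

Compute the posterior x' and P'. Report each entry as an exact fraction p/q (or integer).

x̄ = F·x = [-3, 7]
P̄ = F·P·Fᵀ + Q = [10 -13; -13 34]
y = z − H·x̄ = [-29, 7]
S = H·P̄·Hᵀ + R = [632 -144; -144 74]
K = P̄·Hᵀ·S⁻¹ = [-2121/13016 -384/1627; 2193/13016 -390/1627]
x' = x̄ + K·y = [957/13016, 5675/13016]
P' = (I − K·H)·P̄ = [2243/13016 829/13016; 829/13016 2291/13016]

x' = [957/13016, 5675/13016]
P' = [2243/13016 829/13016; 829/13016 2291/13016]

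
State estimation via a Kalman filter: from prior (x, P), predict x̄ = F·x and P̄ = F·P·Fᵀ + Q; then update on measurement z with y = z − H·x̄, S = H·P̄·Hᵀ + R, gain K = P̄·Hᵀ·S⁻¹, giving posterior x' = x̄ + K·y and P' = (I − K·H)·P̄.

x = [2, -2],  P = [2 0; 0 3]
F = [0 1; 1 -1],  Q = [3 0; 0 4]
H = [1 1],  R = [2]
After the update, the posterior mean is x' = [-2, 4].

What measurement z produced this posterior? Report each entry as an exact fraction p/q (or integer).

z = [2]

x̄ = F·x = [-2, 4]
P̄ = F·P·Fᵀ + Q = [6 -3; -3 9]
S = H·P̄·Hᵀ + R = [11]
K = P̄·Hᵀ·S⁻¹ = [3/11; 6/11]
x' − x̄ = [0, 0] = K·y
y = (KᵀK)⁻¹·Kᵀ·(x' − x̄) = [0]
z = y + H·x̄ = [0] + [2] = [2]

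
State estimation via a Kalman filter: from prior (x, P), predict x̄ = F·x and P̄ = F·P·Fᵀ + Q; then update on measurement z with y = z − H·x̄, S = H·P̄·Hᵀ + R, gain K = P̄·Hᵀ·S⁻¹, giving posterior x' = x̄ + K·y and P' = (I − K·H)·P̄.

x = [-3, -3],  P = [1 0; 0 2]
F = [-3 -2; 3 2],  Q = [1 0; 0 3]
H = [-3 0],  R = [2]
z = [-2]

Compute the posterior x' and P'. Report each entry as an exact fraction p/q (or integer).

x' = [69/82, -267/164]
P' = [9/41 -17/82; -17/82 679/164]

x̄ = F·x = [15, -15]
P̄ = F·P·Fᵀ + Q = [18 -17; -17 20]
y = z − H·x̄ = [43]
S = H·P̄·Hᵀ + R = [164]
K = P̄·Hᵀ·S⁻¹ = [-27/82; 51/164]
x' = x̄ + K·y = [69/82, -267/164]
P' = (I − K·H)·P̄ = [9/41 -17/82; -17/82 679/164]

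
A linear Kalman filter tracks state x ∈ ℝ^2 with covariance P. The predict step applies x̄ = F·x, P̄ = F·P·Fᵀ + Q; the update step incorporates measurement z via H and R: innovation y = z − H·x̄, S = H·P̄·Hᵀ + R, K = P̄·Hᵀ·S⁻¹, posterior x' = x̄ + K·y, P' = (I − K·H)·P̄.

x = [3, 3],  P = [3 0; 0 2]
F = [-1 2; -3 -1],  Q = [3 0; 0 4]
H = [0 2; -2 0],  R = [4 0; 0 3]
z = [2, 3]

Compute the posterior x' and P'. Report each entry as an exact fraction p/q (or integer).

x̄ = F·x = [3, -12]
P̄ = F·P·Fᵀ + Q = [14 5; 5 33]
y = z − H·x̄ = [26, 9]
S = H·P̄·Hᵀ + R = [136 -20; -20 59]
K = P̄·Hᵀ·S⁻¹ = [15/3812 -451/953; 1847/3812 -5/953]
x' = x̄ + K·y = [-2205/1906, 1049/1906]
P' = (I − K·H)·P̄ = [1353/1906 15/1906; 15/1906 1847/1906]

x' = [-2205/1906, 1049/1906]
P' = [1353/1906 15/1906; 15/1906 1847/1906]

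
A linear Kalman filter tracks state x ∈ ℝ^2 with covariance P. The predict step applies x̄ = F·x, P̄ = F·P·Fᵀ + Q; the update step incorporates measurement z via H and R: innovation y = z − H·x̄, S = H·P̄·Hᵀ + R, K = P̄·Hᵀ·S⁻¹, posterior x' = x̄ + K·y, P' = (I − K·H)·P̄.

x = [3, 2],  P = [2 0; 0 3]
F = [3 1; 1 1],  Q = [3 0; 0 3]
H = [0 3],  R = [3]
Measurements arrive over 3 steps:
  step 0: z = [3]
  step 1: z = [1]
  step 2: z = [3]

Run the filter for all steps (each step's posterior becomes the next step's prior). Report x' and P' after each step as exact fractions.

step 0: x' = [167/25, 29/25], P' = [357/25 9/25; 9/25 8/25]
step 1: x' = [4549/1399, 654/1399], P' = [38279/1399 1115/1399; 1115/1399 458/1399]
step 2: x' = [422469/136891, 140695/136891], P' = [4066979/136891 119755/136891; 119755/136891 45164/136891]

step 0: x̄ = F·x = [11, 5]
step 0: P̄ = F·P·Fᵀ + Q = [24 9; 9 8]
step 0: y = z − H·x̄ = [-12]
step 0: S = H·P̄·Hᵀ + R = [75]
step 0: K = P̄·Hᵀ·S⁻¹ = [9/25; 8/25]
step 0: x' = x̄ + K·y = [167/25, 29/25]
step 0: P' = (I − K·H)·P̄ = [357/25 9/25; 9/25 8/25]
step 1: x̄ = F·x = [106/5, 196/25]
step 1: P̄ = F·P·Fᵀ + Q = [134 223/5; 223/5 458/25]
step 1: y = z − H·x̄ = [-563/25]
step 1: S = H·P̄·Hᵀ + R = [4197/25]
step 1: K = P̄·Hᵀ·S⁻¹ = [1115/1399; 458/1399]
step 1: x' = x̄ + K·y = [4549/1399, 654/1399]
step 1: P' = (I − K·H)·P̄ = [38279/1399 1115/1399; 1115/1399 458/1399]
step 2: x̄ = F·x = [14301/1399, 5203/1399]
step 2: P̄ = F·P·Fᵀ + Q = [355856/1399 119755/1399; 119755/1399 45164/1399]
step 2: y = z − H·x̄ = [-11412/1399]
step 2: S = H·P̄·Hᵀ + R = [410673/1399]
step 2: K = P̄·Hᵀ·S⁻¹ = [119755/136891; 45164/136891]
step 2: x' = x̄ + K·y = [422469/136891, 140695/136891]
step 2: P' = (I − K·H)·P̄ = [4066979/136891 119755/136891; 119755/136891 45164/136891]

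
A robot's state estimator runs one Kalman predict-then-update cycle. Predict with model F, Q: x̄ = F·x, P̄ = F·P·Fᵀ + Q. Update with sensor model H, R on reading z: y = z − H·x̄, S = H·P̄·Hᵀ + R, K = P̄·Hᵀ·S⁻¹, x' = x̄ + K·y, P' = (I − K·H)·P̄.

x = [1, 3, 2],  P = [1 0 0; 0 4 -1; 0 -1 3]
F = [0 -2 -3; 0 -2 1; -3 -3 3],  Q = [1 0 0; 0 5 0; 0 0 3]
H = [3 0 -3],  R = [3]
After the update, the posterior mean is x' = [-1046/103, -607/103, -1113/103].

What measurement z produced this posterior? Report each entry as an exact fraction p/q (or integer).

z = [2]

x̄ = F·x = [-12, -4, -6]
P̄ = F·P·Fᵀ + Q = [32 3 -6; 3 28 42; -6 42 93]
S = H·P̄·Hᵀ + R = [1236]
K = P̄·Hᵀ·S⁻¹ = [19/206; -39/412; -99/412]
x' − x̄ = [190/103, -195/103, -495/103] = K·y
y = (KᵀK)⁻¹·Kᵀ·(x' − x̄) = [20]
z = y + H·x̄ = [20] + [-18] = [2]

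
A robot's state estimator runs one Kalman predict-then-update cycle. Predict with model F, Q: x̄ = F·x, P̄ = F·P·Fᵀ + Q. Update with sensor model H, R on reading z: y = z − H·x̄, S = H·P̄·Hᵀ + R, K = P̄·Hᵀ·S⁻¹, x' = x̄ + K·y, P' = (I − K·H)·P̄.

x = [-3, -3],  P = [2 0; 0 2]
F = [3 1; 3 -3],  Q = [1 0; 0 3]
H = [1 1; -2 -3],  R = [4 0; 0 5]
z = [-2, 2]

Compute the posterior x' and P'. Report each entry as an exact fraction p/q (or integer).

x̄ = F·x = [-12, 0]
P̄ = F·P·Fᵀ + Q = [21 12; 12 39]
y = z − H·x̄ = [10, -22]
S = H·P̄·Hᵀ + R = [88 -219; -219 584]
K = P̄·Hᵀ·S⁻¹ = [30/47 363/3431; -15/47 -1239/3431]
x' = x̄ + K·y = [-27258/3431, 16308/3431]
P' = (I − K·H)·P̄ = [28095/3431 -19335/3431; -19335/3431 14955/3431]

x' = [-27258/3431, 16308/3431]
P' = [28095/3431 -19335/3431; -19335/3431 14955/3431]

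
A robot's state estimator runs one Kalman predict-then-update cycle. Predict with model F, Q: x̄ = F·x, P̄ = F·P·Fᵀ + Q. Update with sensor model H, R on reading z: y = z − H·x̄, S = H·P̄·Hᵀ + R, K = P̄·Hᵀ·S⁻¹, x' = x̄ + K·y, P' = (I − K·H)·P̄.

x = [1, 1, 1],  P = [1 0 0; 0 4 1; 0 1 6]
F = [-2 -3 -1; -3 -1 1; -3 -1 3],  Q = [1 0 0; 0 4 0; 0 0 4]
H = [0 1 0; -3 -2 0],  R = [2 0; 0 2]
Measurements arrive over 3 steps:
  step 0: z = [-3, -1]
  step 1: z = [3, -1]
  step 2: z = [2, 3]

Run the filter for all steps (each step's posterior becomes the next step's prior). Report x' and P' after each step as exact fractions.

step 0: x' = [871/421, -1119/421, -1675/421], P' = [10342/10525 -12116/10525 -22544/10525; -12116/10525 18318/10525 32562/10525; -22544/10525 32562/10525 282158/10525]
step 1: x' = [-15364163/11444095, 28838543/11444095, 97870089/11444095], P' = [12240022/11444095 -14523662/11444095 -33514186/11444095; -14523662/11444095 21639447/11444095 45348141/11444095; -33514186/11444095 45348141/11444095 346708903/11444095]
step 2: x' = [-24424348/9683599, 20506184149/9470559822, 11681408121/3156853274], P' = [10409206/9683599 -37091918/29050797 -28618206/9683599; -37091918/29050797 27015971873/14205839733 18972327053/4735279911; -28618206/9683599 18972327053/4735279911 47800492653/1578426637]

step 0: x̄ = F·x = [-6, -3, -1]
step 0: P̄ = F·P·Fᵀ + Q = [53 10 -8; 10 21 27; -8 27 65]
step 0: y = z − H·x̄ = [0, -25]
step 0: S = H·P̄·Hᵀ + R = [23 -72; -72 683]
step 0: K = P̄·Hᵀ·S⁻¹ = [-6058/10525 -3397/10525; 9159/10525 -144/10525; 16281/10525 1254/10525]
step 0: x' = x̄ + K·y = [871/421, -1119/421, -1675/421]
step 0: P' = (I − K·H)·P̄ = [10342/10525 -12116/10525 -22544/10525; -12116/10525 18318/10525 32562/10525; -22544/10525 32562/10525 282158/10525]
step 1: x̄ = F·x = [3290/421, -3169/421, -6519/421]
step 1: P̄ = F·P·Fᵀ + Q = [458717/10525 -386096/10525 -1055608/10525; -386096/10525 433098/10525 1025454/10525; -1055608/10525 1025454/10525 2830642/10525]
step 1: y = z − H·x̄ = [4432/421, 3111/421]
step 1: S = H·P̄·Hᵀ + R = [454148/10525 292092/10525; 292092/10525 1248743/10525]
step 1: K = P̄·Hᵀ·S⁻¹ = [-7261831/11444095 -3836371/11444095; 21639447/22888190 146046/11444095; 45348141/22888190 4923138/11444095]
step 1: x' = x̄ + K·y = [-15364163/11444095, 28838543/11444095, 97870089/11444095]
step 1: P' = (I − K·H)·P̄ = [12240022/11444095 -14523662/11444095 -33514186/11444095; -14523662/11444095 21639447/11444095 45348141/11444095; -33514186/11444095 45348141/11444095 346708903/11444095]
step 2: x̄ = F·x = [-153657392/11444095, 1771139/176063, 310864213/11444095]
step 2: P̄ = F·P·Fᵀ + Q = [565616267/11444095 -7574172/176063 -1323771088/11444095; -7574172/176063 8423566/176063 20085570/176063; -1323771088/11444095 20085570/176063 3541980682/11444095]
step 2: y = z − H·x̄ = [-1419013/176063, -196391821/11444095]
step 2: S = H·P̄·Hᵀ + R = [8775692/176063 5875384/176063; 5875384/176063 1395707593/11444095]
step 2: K = P̄·Hᵀ·S⁻¹ = [-18545959/29050797 -9749509/29050797; 27015971873/28411679466 190949980/14205839733; 18972327053/9470559822 2019127048/4735279911]
step 2: x' = x̄ + K·y = [-24424348/9683599, 20506184149/9470559822, 11681408121/3156853274]
step 2: P' = (I − K·H)·P̄ = [10409206/9683599 -37091918/29050797 -28618206/9683599; -37091918/29050797 27015971873/14205839733 18972327053/4735279911; -28618206/9683599 18972327053/4735279911 47800492653/1578426637]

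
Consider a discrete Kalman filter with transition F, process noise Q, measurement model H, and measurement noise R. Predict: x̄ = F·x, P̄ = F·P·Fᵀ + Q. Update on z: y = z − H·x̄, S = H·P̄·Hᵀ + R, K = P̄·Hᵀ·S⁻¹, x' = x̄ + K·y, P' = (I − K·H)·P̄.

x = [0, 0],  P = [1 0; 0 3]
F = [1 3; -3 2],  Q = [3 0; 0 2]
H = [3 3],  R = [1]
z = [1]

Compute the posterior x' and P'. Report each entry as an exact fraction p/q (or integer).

x̄ = F·x = [0, 0]
P̄ = F·P·Fᵀ + Q = [31 15; 15 23]
y = z − H·x̄ = [1]
S = H·P̄·Hᵀ + R = [757]
K = P̄·Hᵀ·S⁻¹ = [138/757; 114/757]
x' = x̄ + K·y = [138/757, 114/757]
P' = (I − K·H)·P̄ = [4423/757 -4377/757; -4377/757 4415/757]

x' = [138/757, 114/757]
P' = [4423/757 -4377/757; -4377/757 4415/757]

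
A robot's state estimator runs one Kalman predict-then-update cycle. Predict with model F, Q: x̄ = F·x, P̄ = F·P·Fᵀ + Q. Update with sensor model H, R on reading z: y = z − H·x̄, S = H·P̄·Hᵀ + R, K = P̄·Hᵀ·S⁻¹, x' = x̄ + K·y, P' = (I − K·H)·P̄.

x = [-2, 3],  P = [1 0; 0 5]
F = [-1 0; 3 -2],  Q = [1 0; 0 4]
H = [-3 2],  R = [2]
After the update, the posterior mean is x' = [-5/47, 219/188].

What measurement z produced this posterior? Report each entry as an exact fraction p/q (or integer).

x̄ = F·x = [2, -12]
P̄ = F·P·Fᵀ + Q = [2 -3; -3 33]
S = H·P̄·Hᵀ + R = [188]
K = P̄·Hᵀ·S⁻¹ = [-3/47; 75/188]
x' − x̄ = [-99/47, 2475/188] = K·y
y = (KᵀK)⁻¹·Kᵀ·(x' − x̄) = [33]
z = y + H·x̄ = [33] + [-30] = [3]

z = [3]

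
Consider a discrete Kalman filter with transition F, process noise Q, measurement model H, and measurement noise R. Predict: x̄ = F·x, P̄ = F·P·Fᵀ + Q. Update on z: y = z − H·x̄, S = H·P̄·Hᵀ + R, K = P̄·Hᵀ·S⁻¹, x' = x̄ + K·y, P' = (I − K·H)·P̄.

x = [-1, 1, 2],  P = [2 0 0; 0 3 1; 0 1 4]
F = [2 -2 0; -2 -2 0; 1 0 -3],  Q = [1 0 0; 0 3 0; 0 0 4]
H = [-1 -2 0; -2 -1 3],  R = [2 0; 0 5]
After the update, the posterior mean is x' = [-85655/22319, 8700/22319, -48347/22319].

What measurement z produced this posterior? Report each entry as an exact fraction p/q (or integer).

x̄ = F·x = [-4, 0, -7]
P̄ = F·P·Fᵀ + Q = [21 4 10; 4 23 2; 10 2 42]
S = H·P̄·Hᵀ + R = [131 66; 66 374]
K = P̄·Hᵀ·S⁻¹ = [-445/2029 -91/22319; -775/2029 25/44638; -550/2029 7274/22319]
x' − x̄ = [3621/22319, 8700/22319, 107886/22319] = K·y
y = (KᵀK)⁻¹·Kᵀ·(x' − x̄) = [-1, 14]
z = y + H·x̄ = [-1, 14] + [4, -13] = [3, 1]

z = [3, 1]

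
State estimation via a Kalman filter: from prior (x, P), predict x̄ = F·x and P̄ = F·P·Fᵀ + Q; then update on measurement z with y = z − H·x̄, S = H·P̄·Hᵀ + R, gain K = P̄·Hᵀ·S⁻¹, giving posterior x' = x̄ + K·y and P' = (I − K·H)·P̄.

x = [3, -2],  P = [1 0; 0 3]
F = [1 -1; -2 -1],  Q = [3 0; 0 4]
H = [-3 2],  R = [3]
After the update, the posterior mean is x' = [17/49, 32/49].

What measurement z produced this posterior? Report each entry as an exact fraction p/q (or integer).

x̄ = F·x = [5, -4]
P̄ = F·P·Fᵀ + Q = [7 1; 1 11]
S = H·P̄·Hᵀ + R = [98]
K = P̄·Hᵀ·S⁻¹ = [-19/98; 19/98]
x' − x̄ = [-228/49, 228/49] = K·y
y = (KᵀK)⁻¹·Kᵀ·(x' − x̄) = [24]
z = y + H·x̄ = [24] + [-23] = [1]

z = [1]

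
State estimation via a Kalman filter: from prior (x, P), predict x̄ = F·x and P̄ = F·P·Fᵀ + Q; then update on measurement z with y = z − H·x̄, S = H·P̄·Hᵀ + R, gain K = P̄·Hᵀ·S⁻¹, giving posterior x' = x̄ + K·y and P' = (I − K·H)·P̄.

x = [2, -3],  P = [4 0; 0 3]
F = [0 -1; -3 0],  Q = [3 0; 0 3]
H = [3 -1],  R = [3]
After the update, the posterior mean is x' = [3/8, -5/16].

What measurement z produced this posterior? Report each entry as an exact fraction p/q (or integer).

z = [1]

x̄ = F·x = [3, -6]
P̄ = F·P·Fᵀ + Q = [6 0; 0 39]
S = H·P̄·Hᵀ + R = [96]
K = P̄·Hᵀ·S⁻¹ = [3/16; -13/32]
x' − x̄ = [-21/8, 91/16] = K·y
y = (KᵀK)⁻¹·Kᵀ·(x' − x̄) = [-14]
z = y + H·x̄ = [-14] + [15] = [1]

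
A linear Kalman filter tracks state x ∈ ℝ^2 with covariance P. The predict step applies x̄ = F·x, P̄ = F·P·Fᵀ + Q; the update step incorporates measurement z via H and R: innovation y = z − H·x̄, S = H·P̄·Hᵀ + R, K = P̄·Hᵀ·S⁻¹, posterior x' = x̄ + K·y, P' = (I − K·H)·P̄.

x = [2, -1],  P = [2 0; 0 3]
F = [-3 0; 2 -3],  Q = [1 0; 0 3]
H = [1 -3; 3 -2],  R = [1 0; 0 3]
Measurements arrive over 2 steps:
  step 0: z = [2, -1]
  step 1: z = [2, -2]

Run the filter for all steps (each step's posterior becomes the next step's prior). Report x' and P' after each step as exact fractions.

step 0: x̄ = F·x = [-6, 7]
step 0: P̄ = F·P·Fᵀ + Q = [19 -12; -12 38]
step 0: y = z − H·x̄ = [29, 31]
step 0: S = H·P̄·Hᵀ + R = [434 417; 417 470]
step 0: K = P̄·Hᵀ·S⁻¹ = [-7927/30091 12219/30091; -12516/30091 3934/30091]
step 0: x' = x̄ + K·y = [-31640/30091, -30373/30091]
step 0: P' = (I − K·H)·P̄ = [17975/30091 8634/30091; 8634/30091 7050/30091]
step 1: x̄ = F·x = [94920/30091, 27839/30091]
step 1: P̄ = F·P·Fᵀ + Q = [191866/30091 -30144/30091; -30144/30091 122015/30091]
step 1: y = z − H·x̄ = [48779/30091, -289264/30091]
step 1: S = H·P̄·Hᵀ + R = [1500956/30091 1639272/30091; 1639272/30091 2666855/30091]
step 1: K = P̄·Hᵀ·S⁻¹ = [-4811111/21860678 4084890/10930339; -16892241/43721356 1225024/10930339]
step 1: x' = x̄ + K·y = [-2482417/3122954, -4862627/6245908]
step 1: P' = (I − K·H)·P̄ = [5939303/10930339 5563239/21860678; 5563239/21860678 9339573/43721356]

step 0: x' = [-31640/30091, -30373/30091], P' = [17975/30091 8634/30091; 8634/30091 7050/30091]
step 1: x' = [-2482417/3122954, -4862627/6245908], P' = [5939303/10930339 5563239/21860678; 5563239/21860678 9339573/43721356]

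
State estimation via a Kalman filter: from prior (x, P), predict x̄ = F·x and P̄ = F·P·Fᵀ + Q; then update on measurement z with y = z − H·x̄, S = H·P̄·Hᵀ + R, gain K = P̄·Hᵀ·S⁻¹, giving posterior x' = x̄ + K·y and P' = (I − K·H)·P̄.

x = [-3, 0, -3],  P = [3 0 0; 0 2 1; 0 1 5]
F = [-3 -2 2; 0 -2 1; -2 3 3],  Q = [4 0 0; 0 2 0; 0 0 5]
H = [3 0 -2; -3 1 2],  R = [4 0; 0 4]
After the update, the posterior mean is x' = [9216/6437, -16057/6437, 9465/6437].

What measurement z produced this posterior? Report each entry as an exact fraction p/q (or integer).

x̄ = F·x = [3, -3, -3]
P̄ = F·P·Fᵀ + Q = [51 12 36; 12 11 0; 36 0 98]
S = H·P̄·Hᵀ + R = [423 -383; -383 362]
K = P̄·Hᵀ·S⁻¹ = [2895/6437 1836/6437; 3457/6437 3213/6437; 1848/6437 3520/6437]
x' − x̄ = [-10095/6437, 3254/6437, 28776/6437] = K·y
y = (KᵀK)⁻¹·Kᵀ·(x' − x̄) = [-13, 15]
z = y + H·x̄ = [-13, 15] + [15, -18] = [2, -3]

z = [2, -3]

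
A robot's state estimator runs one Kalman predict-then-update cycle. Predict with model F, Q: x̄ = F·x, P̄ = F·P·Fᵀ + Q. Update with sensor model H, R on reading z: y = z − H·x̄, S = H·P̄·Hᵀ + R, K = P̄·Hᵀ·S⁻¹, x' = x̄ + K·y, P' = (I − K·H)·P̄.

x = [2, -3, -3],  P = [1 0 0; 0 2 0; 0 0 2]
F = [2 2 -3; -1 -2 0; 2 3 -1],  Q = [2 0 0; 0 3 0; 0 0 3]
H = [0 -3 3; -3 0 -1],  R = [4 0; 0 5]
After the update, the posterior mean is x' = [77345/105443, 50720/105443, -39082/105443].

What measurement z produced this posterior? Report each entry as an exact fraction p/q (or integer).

x̄ = F·x = [7, 4, -2]
P̄ = F·P·Fᵀ + Q = [32 -10 22; -10 12 -14; 22 -14 27]
S = H·P̄·Hᵀ + R = [607 -411; -411 452]
K = P̄·Hᵀ·S⁻¹ = [-5106/105443 -32170/105443; -17172/105443 -5350/105443; 17373/105443 -5898/105443]
x' − x̄ = [-660756/105443, -371052/105443, 171804/105443] = K·y
y = (KᵀK)⁻¹·Kᵀ·(x' − x̄) = [16, 18]
z = y + H·x̄ = [16, 18] + [-18, -19] = [-2, -1]

z = [-2, -1]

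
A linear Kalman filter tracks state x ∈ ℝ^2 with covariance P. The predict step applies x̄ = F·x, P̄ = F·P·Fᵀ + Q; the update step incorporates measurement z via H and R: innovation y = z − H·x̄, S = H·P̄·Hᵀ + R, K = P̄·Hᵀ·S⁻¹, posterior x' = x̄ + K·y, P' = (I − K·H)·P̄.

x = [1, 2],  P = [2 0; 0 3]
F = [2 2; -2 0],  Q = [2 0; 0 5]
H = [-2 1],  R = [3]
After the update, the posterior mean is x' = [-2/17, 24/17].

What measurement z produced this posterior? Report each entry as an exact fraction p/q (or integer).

x̄ = F·x = [6, -2]
P̄ = F·P·Fᵀ + Q = [22 -8; -8 13]
S = H·P̄·Hᵀ + R = [136]
K = P̄·Hᵀ·S⁻¹ = [-13/34; 29/136]
x' − x̄ = [-104/17, 58/17] = K·y
y = (KᵀK)⁻¹·Kᵀ·(x' − x̄) = [16]
z = y + H·x̄ = [16] + [-14] = [2]

z = [2]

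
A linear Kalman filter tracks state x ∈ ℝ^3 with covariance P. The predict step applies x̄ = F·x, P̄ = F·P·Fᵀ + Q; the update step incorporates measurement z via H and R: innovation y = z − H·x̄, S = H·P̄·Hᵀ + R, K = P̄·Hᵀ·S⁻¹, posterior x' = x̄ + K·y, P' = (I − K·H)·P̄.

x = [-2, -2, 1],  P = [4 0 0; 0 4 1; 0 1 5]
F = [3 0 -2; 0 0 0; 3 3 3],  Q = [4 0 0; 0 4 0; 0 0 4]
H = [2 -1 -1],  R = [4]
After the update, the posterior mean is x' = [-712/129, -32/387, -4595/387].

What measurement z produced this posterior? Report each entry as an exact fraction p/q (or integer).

z = [1]

x̄ = F·x = [-8, 0, -9]
P̄ = F·P·Fᵀ + Q = [60 0 0; 0 4 0; 0 0 139]
S = H·P̄·Hᵀ + R = [387]
K = P̄·Hᵀ·S⁻¹ = [40/129; -4/387; -139/387]
x' − x̄ = [320/129, -32/387, -1112/387] = K·y
y = (KᵀK)⁻¹·Kᵀ·(x' − x̄) = [8]
z = y + H·x̄ = [8] + [-7] = [1]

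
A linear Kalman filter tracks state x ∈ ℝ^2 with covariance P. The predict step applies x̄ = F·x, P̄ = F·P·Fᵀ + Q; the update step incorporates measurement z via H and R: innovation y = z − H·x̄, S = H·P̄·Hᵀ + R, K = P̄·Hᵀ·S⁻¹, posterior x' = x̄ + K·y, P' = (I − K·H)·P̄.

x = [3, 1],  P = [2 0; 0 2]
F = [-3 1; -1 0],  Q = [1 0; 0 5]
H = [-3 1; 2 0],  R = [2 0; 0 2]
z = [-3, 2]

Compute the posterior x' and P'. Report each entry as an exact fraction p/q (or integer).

x' = [21/26, -43/78]
P' = [17/52 115/156; 115/156 1457/468]

x̄ = F·x = [-8, -3]
P̄ = F·P·Fᵀ + Q = [21 6; 6 7]
y = z − H·x̄ = [-24, 18]
S = H·P̄·Hᵀ + R = [162 -114; -114 86]
K = P̄·Hᵀ·S⁻¹ = [-19/156 17/52; 211/468 115/156]
x' = x̄ + K·y = [21/26, -43/78]
P' = (I − K·H)·P̄ = [17/52 115/156; 115/156 1457/468]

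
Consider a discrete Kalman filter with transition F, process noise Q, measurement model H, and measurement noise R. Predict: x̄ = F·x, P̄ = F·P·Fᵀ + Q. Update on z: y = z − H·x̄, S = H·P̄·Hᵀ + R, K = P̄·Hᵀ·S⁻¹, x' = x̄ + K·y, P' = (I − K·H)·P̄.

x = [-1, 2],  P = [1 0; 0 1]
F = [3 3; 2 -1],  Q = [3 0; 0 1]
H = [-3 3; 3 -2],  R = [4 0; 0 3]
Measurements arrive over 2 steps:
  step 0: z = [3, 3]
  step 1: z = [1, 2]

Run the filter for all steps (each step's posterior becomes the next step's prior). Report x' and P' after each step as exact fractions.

step 0: x' = [341/390, 331/390], P' = [587/260 667/260; 667/260 827/260]
step 1: x' = [1751367/1690094, 1632577/1690094], P' = [2011911/1690094 2059623/1690094; 2059623/1690094 2508351/1690094]

step 0: x̄ = F·x = [3, -4]
step 0: P̄ = F·P·Fᵀ + Q = [21 3; 3 6]
step 0: y = z − H·x̄ = [24, -14]
step 0: S = H·P̄·Hᵀ + R = [193 -180; -180 180]
step 0: K = P̄·Hᵀ·S⁻¹ = [3/13 427/780; 6/13 347/780]
step 0: x' = x̄ + K·y = [341/390, 331/390]
step 0: P' = (I − K·H)·P̄ = [587/260 667/260; 667/260 827/260]
step 1: x̄ = F·x = [336/65, 9/10]
step 1: P̄ = F·P·Fᵀ + Q = [6378/65 117/10; 117/10 59/20]
step 1: y = z − H·x̄ = [359/26, -761/65]
step 1: S = H·P̄·Hᵀ + R = [36559/52 -9429/13; -9429/13 49238/65]
step 1: K = P̄·Hᵀ·S⁻¹ = [2556/120721 638829/1690094; 24039/120721 387389/1690094]
step 1: x' = x̄ + K·y = [1751367/1690094, 1632577/1690094]
step 1: P' = (I − K·H)·P̄ = [2011911/1690094 2059623/1690094; 2059623/1690094 2508351/1690094]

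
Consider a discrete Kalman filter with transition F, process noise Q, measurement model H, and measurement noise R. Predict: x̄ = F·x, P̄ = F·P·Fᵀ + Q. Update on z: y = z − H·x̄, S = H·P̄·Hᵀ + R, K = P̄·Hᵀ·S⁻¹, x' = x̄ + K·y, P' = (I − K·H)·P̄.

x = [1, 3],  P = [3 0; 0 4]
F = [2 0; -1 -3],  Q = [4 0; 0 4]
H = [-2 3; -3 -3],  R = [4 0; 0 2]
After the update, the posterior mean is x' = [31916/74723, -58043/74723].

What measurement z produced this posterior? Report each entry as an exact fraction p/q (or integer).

x̄ = F·x = [2, -10]
P̄ = F·P·Fᵀ + Q = [16 -6; -6 43]
S = H·P̄·Hᵀ + R = [527 -273; -273 425]
K = P̄·Hᵀ·S⁻¹ = [-14720/74723 -14730/74723; 14811/74723 -10002/74723]
x' − x̄ = [-117530/74723, 689187/74723] = K·y
y = (KᵀK)⁻¹·Kᵀ·(x' − x̄) = [31, -23]
z = y + H·x̄ = [31, -23] + [-34, 24] = [-3, 1]

z = [-3, 1]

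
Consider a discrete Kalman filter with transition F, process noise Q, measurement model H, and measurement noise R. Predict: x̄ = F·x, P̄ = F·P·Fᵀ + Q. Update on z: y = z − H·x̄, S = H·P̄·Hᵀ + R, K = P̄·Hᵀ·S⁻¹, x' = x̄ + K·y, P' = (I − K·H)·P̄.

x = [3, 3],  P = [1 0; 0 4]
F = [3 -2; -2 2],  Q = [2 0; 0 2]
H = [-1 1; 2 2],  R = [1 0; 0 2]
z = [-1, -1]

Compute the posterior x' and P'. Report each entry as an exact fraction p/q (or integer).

x̄ = F·x = [3, 0]
P̄ = F·P·Fᵀ + Q = [27 -22; -22 22]
y = z − H·x̄ = [2, -7]
S = H·P̄·Hᵀ + R = [94 -10; -10 22]
K = P̄·Hᵀ·S⁻¹ = [-163/328 75/328; 121/246 55/246]
x' = x̄ + K·y = [133/328, -143/246]
P' = (I − K·H)·P̄ = [119/328 -11/82; -11/82 44/123]

x' = [133/328, -143/246]
P' = [119/328 -11/82; -11/82 44/123]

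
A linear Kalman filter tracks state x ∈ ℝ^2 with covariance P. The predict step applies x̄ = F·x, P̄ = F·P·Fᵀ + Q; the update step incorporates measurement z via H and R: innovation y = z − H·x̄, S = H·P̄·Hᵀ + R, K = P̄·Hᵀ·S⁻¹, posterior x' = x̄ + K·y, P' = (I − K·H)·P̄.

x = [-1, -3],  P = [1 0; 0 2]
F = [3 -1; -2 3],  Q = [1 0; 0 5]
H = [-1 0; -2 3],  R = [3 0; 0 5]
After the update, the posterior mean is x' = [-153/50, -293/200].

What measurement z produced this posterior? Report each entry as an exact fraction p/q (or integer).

x̄ = F·x = [0, -7]
P̄ = F·P·Fᵀ + Q = [12 -12; -12 27]
S = H·P̄·Hᵀ + R = [15 60; 60 440]
K = P̄·Hᵀ·S⁻¹ = [-14/25 -3/50; -17/50 57/200]
x' − x̄ = [-153/50, 1107/200] = K·y
y = (KᵀK)⁻¹·Kᵀ·(x' − x̄) = [3, 23]
z = y + H·x̄ = [3, 23] + [0, -21] = [3, 2]

z = [3, 2]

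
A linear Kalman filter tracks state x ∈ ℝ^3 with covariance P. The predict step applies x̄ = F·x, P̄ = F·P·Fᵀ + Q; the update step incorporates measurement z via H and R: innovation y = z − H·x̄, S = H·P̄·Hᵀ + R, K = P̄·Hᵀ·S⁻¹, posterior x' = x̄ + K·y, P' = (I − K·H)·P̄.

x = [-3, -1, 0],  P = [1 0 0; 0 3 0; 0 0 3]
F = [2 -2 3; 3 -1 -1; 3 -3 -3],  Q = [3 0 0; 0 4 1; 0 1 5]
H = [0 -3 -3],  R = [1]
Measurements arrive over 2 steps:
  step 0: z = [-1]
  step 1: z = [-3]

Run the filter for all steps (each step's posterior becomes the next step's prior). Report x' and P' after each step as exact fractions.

step 0: x' = [-4, -4241/1288, 582/161], P' = [46 3 -3; 3 4591/1288 -568/161; -3 -568/161 580/161]
step 1: x' = [40379881/2418218, 3900383/4836436, 231897/1209109], P' = [106949204/1209109 1032569/2418218 -479142/1209109; 1032569/2418218 9132177/4836436 -2215952/1209109; -479142/1209109 -2215952/1209109 9132785/4836436]

step 0: x̄ = F·x = [-4, -8, -6]
step 0: P̄ = F·P·Fᵀ + Q = [46 3 -3; 3 19 28; -3 28 68]
step 0: y = z − H·x̄ = [-43]
step 0: S = H·P̄·Hᵀ + R = [1288]
step 0: K = P̄·Hᵀ·S⁻¹ = [0; -141/1288; -36/161]
step 0: x' = x̄ + K·y = [-4, -4241/1288, 582/161]
step 0: P' = (I − K·H)·P̄ = [46 3 -3; 3 4591/1288 -568/161; -3 -568/161 580/161]
step 1: x̄ = F·x = [6073/644, -15871/1288, -16701/1288]
step 1: P̄ = F·P·Fᵀ + Q = [69557/322 148667/644 148473/644; 148667/644 538527/1288 534949/1288; 148473/644 534949/1288 540959/1288]
step 1: y = z − H·x̄ = [-25395/322]
step 1: S = H·P̄·Hᵀ + R = [2418218/161]
step 1: K = P̄·Hᵀ·S⁻¹ = [-222855/2418218; -805107/4836436; -806931/4836436]
step 1: x' = x̄ + K·y = [40379881/2418218, 3900383/4836436, 231897/1209109]
step 1: P' = (I − K·H)·P̄ = [106949204/1209109 1032569/2418218 -479142/1209109; 1032569/2418218 9132177/4836436 -2215952/1209109; -479142/1209109 -2215952/1209109 9132785/4836436]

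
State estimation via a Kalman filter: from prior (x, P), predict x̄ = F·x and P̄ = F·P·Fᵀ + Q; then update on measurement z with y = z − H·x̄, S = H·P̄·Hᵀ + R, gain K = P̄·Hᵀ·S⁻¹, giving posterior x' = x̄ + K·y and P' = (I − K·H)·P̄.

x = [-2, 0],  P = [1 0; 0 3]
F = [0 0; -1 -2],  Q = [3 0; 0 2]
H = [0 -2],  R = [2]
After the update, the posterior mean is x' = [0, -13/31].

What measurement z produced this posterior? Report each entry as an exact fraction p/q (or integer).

x̄ = F·x = [0, 2]
P̄ = F·P·Fᵀ + Q = [3 0; 0 15]
S = H·P̄·Hᵀ + R = [62]
K = P̄·Hᵀ·S⁻¹ = [0; -15/31]
x' − x̄ = [0, -75/31] = K·y
y = (KᵀK)⁻¹·Kᵀ·(x' − x̄) = [5]
z = y + H·x̄ = [5] + [-4] = [1]

z = [1]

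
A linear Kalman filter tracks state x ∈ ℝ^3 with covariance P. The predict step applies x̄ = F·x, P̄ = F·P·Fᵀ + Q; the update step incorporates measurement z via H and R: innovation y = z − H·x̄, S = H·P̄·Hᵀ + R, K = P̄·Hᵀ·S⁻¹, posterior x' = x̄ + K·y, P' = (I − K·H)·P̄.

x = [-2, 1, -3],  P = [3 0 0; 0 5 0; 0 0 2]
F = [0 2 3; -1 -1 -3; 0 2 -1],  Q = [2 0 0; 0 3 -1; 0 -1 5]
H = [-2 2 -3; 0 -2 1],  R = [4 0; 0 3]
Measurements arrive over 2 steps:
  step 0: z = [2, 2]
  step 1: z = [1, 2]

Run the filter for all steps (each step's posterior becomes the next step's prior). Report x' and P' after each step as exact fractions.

step 0: x̄ = F·x = [-7, 10, 5]
step 0: P̄ = F·P·Fᵀ + Q = [40 -28 14; -28 29 -5; 14 -5 27]
step 0: y = z − H·x̄ = [-17, 17]
step 0: S = H·P̄·Hᵀ + R = [975 -377; -377 166]
step 0: K = P̄·Hᵀ·S⁻¹ = [-3158/19721 88/1517; -57/481 -24/37; -5805/19721 -676/1517]
step 0: x' = x̄ + K·y = [-64913/19721, 475/481, 47894/19721]
step 0: P' = (I − K·H)·P̄ = [146636/19721 -1774/481 -142036/19721; -1774/481 1646/481 2356/481; -142036/19721 2356/481 166828/19721]
step 1: x̄ = F·x = [4936/533, -98244/19721, -688/1517]
step 1: P̄ = F·P·Fᵀ + Q = [80270/533 -52276/533 324/41; -52276/533 1356629/19721 -10289/1517; 324/41 -10289/1517 11461/1517]
step 1: y = z − H·x̄ = [554641/19721, -148102/19721]
step 1: S = H·P̄·Hᵀ + R = [37675205/19721 -14992087/19721; -14992087/19721 6169700/19721]
step 1: K = P̄·Hᵀ·S⁻¹ = [-155533004/389536011 -123858052/389536011; 6761465/129845337 -43487228/129845337; -28807/2545987 101876/2545987]
step 1: x' = x̄ + K·y = [163297252/389536011, -130104667/129845337, -2729927/2545987]
step 1: P' = (I − K·H)·P̄ = [2895839842/389536011 -337902100/129845337 -15679652/2545987; -337902100/129845337 86678616/43281779 7639412/2545987; -15679652/2545987 7639412/2545987 15584452/2545987]

step 0: x' = [-64913/19721, 475/481, 47894/19721], P' = [146636/19721 -1774/481 -142036/19721; -1774/481 1646/481 2356/481; -142036/19721 2356/481 166828/19721]
step 1: x' = [163297252/389536011, -130104667/129845337, -2729927/2545987], P' = [2895839842/389536011 -337902100/129845337 -15679652/2545987; -337902100/129845337 86678616/43281779 7639412/2545987; -15679652/2545987 7639412/2545987 15584452/2545987]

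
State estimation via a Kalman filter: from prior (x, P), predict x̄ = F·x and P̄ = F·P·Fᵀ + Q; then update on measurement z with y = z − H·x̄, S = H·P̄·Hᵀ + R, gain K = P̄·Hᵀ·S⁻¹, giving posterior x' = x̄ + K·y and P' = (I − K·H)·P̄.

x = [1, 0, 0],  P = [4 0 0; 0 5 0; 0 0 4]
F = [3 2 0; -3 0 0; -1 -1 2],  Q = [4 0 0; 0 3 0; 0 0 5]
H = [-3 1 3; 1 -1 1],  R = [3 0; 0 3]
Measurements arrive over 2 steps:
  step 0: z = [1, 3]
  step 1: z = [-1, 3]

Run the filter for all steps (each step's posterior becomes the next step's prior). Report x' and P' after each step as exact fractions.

step 0: x' = [1917/5747, -8495/5747, 6589/5747], P' = [136804/40229 178680/40229 71786/40229; 178680/40229 301377/40229 80280/40229; 71786/40229 80280/40229 52246/40229]
step 1: x' = [50480033/70224471, -191755183/117040785, 340254104/351122355], P' = [308101108/210673413 104320784/70224471 170722862/210673413; 104320784/70224471 342409757/117040785 189665444/351122355; 170722862/210673413 189665444/351122355 836620118/1053367065]

step 0: x̄ = F·x = [3, -3, -1]
step 0: P̄ = F·P·Fᵀ + Q = [60 -36 -22; -36 39 12; -22 12 30]
step 0: y = z − H·x̄ = [16, -2]
step 0: S = H·P̄·Hᵀ + R = [1536 -297; -297 136]
step 0: K = P̄·Hᵀ·S⁻¹ = [-5458/40229 9970/40229; 2059/40229 -14139/40229; 7220/40229 14584/40229]
step 0: x' = x̄ + K·y = [1917/5747, -8495/5747, 6589/5747]
step 0: P' = (I − K·H)·P̄ = [136804/40229 178680/40229 71786/40229; 178680/40229 301377/40229 80280/40229; 71786/40229 80280/40229 52246/40229]
step 1: x̄ = F·x = [-11239/5747, -5751/5747, 19756/5747]
step 1: P̄ = F·P·Fᵀ + Q = [4741820/40229 -2303316/40229 -1154730/40229; -2303316/40229 1351923/40229 515736/40229; -1154730/40229 515736/40229 597406/40229]
step 1: y = z − H·x̄ = [-13283/821, 2973/5747]
step 1: S = H·P̄·Hᵀ + R = [1780104/821 -3432843/5747; -3432843/5747 8077536/40229]
step 1: K = P̄·Hᵀ·S⁻¹ = [-11019154/70224471 55287206/210673413; 3490427/117040785 -105319969/351122355; 57557084/351122355 373746032/1053367065]
step 1: x' = x̄ + K·y = [50480033/70224471, -191755183/117040785, 340254104/351122355]
step 1: P' = (I − K·H)·P̄ = [308101108/210673413 104320784/70224471 170722862/210673413; 104320784/70224471 342409757/117040785 189665444/351122355; 170722862/210673413 189665444/351122355 836620118/1053367065]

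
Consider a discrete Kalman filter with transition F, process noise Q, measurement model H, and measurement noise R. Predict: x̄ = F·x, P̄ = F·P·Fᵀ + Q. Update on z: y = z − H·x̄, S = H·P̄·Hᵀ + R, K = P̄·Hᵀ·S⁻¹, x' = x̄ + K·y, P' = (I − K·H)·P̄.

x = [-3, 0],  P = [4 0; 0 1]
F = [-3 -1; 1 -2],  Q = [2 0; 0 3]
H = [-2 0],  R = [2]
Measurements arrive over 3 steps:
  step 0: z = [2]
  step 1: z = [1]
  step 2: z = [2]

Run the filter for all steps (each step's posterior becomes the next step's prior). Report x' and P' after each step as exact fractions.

step 0: x̄ = F·x = [9, -3]
step 0: P̄ = F·P·Fᵀ + Q = [39 -10; -10 11]
step 0: y = z − H·x̄ = [20]
step 0: S = H·P̄·Hᵀ + R = [158]
step 0: K = P̄·Hᵀ·S⁻¹ = [-39/79; 10/79]
step 0: x' = x̄ + K·y = [-69/79, -37/79]
step 0: P' = (I − K·H)·P̄ = [39/79 -10/79; -10/79 669/79]
step 1: x̄ = F·x = [244/79, 5/79]
step 1: P̄ = F·P·Fᵀ + Q = [1118/79 1171/79; 1171/79 2992/79]
step 1: y = z − H·x̄ = [567/79]
step 1: S = H·P̄·Hᵀ + R = [4630/79]
step 1: K = P̄·Hᵀ·S⁻¹ = [-1118/2315; -1171/2315]
step 1: x' = x̄ + K·y = [-874/2315, -8258/2315]
step 1: P' = (I − K·H)·P̄ = [1118/2315 1171/2315; 1171/2315 52962/2315]
step 2: x̄ = F·x = [2176/463, 15642/2315]
step 2: P̄ = F·P·Fᵀ + Q = [14936/463 21685/463; 21685/463 215227/2315]
step 2: y = z − H·x̄ = [5278/463]
step 2: S = H·P̄·Hᵀ + R = [60670/463]
step 2: K = P̄·Hᵀ·S⁻¹ = [-14936/30335; -4337/6067]
step 2: x' = x̄ + K·y = [-27696/30335, -42232/30335]
step 2: P' = (I − K·H)·P̄ = [14936/30335 4337/6067; 4337/6067 788993/30335]

step 0: x' = [-69/79, -37/79], P' = [39/79 -10/79; -10/79 669/79]
step 1: x' = [-874/2315, -8258/2315], P' = [1118/2315 1171/2315; 1171/2315 52962/2315]
step 2: x' = [-27696/30335, -42232/30335], P' = [14936/30335 4337/6067; 4337/6067 788993/30335]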